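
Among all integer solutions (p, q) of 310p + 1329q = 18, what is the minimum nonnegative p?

gcd(1329, 310):
  1329 = 4×310 + 89
  310 = 3×89 + 43
  89 = 2×43 + 3
  43 = 14×3 + 1
  3 = 3×1
so gcd(1329, 310) = 1.
1 divides 18, so solutions exist.
Back-substitute for Bézout coefficients:
  1 = 43 - 14×3
  ... = 310×(433) + 1329×(-101)
Scale by 18/1 = 18: (p₀, q₀) = (7794, -1818).
General solution: p = 7794 + 1329t, q = -1818 - 310t for integer t.
p ≥ 0: smallest is 7794 mod 1329 = 1149 (at t = -5), with q = -268.

1149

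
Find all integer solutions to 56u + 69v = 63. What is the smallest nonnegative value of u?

27

gcd(69, 56) = 1.
1 divides 63, so solutions exist.
By Bézout, 56*(-16) + 69*(13) = 1.
Scale by 63/1 = 63: (u₀, v₀) = (-1008, 819).
General solution: u = -1008 + 69t, v = 819 - 56t for integer t.
u ≥ 0: smallest is -1008 mod 69 = 27 (at t = 15), with v = -21.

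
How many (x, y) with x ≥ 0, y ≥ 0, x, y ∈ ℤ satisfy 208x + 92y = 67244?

gcd(208, 92) = 4  (208 = 2×92 + 24, 92 = 3×24 + 20, 24 = 1×20 + 4, 20 = 5×4).
Back-substituting, 208×(4) + 92×(-9) = 4.
Scale by 16811: one solution is (67244, -151299). Reduce x mod 23: (15, 697).
General: x = 15 + 23t, y = 697 - 52t.
x ≥ 0 ⇒ t ≥ 0; y ≥ 0 ⇒ t ≤ 13. So t ∈ [0, 13]: 14 solutions.

14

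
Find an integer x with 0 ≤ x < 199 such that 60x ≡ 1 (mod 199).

gcd(199, 60) = 1.
By Bézout, 60*(-63) + 199*(19) = 1.
So 60*-63 ≡ 1 (mod 199), and -63 mod 199 = 136.

136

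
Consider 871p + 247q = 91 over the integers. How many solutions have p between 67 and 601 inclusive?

gcd(871, 247) = 13.
By Bézout, 871×(2) + 247×(-7) = 13.
Particular solution: (14, -49).
General solution: p = 14 + 19t, q = -49 - 67t for integer t.
67 ≤ 14 + 19t ≤ 601 gives t ∈ [3, 30], which is 28 values.

28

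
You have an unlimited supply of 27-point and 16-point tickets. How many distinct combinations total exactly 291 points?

Need nonnegative integers with 27j + 16k = 291.
gcd(27, 16) = 1, and 27·(3) + 16·(-5) = 1.
So (j₀, k₀) = (873, -1455); general j = 873 + 16t, k = -1455 - 27t.
j ≥ 0 ⇒ t ≥ -54; k ≥ 0 ⇒ t ≤ -54. That's 1 value of t.

1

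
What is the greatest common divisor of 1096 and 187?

1

gcd(1096, 187):
  1096 = 5×187 + 161
  187 = 1×161 + 26
  161 = 6×26 + 5
  26 = 5×5 + 1
  5 = 5×1
so gcd(1096, 187) = 1.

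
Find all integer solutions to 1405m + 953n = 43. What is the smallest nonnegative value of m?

gcd(1405, 953) = 1  (1405 = 1·953 + 452, 953 = 2·452 + 49, 452 = 9·49 + 11, 49 = 4·11 + 5, 11 = 2·5 + 1, 5 = 5·1).
1 divides 43, so solutions exist.
Back-substituting, 1405·(175) + 953·(-258) = 1.
Scale by 43/1 = 43: (m₀, n₀) = (7525, -11094).
General solution: m = 7525 + 953t, n = -11094 - 1405t for integer t.
m ≥ 0: smallest is 7525 mod 953 = 854 (at t = -7), with n = -1259.

854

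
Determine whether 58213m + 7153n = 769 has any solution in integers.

no

gcd(58213, 7153) = 23  (58213 = 8×7153 + 989, 7153 = 7×989 + 230, 989 = 4×230 + 69, 230 = 3×69 + 23, 69 = 3×23).
23 does not divide 769 (remainder 10), so no integer solutions.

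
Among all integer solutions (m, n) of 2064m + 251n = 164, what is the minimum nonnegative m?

236

gcd(2064, 251) = 1  (2064 = 8·251 + 56, 251 = 4·56 + 27, 56 = 2·27 + 2, 27 = 13·2 + 1, 2 = 2·1).
1 divides 164, so solutions exist.
Back-substituting, 2064·(-121) + 251·(995) = 1.
Scale by 164/1 = 164: (m₀, n₀) = (-19844, 163180).
General solution: m = -19844 + 251t, n = 163180 - 2064t for integer t.
m ≥ 0: smallest is -19844 mod 251 = 236 (at t = 80), with n = -1940.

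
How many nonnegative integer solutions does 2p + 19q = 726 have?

gcd(19, 2) = 1  (19 = 9·2 + 1, 2 = 2·1).
Back-substituting, 2·(-9) + 19·(1) = 1.
Scale by 726: one solution is (-6534, 726). Reduce p mod 19: (2, 38).
General: p = 2 + 19t, q = 38 - 2t.
p ≥ 0 ⇒ t ≥ 0; q ≥ 0 ⇒ t ≤ 19. So t ∈ [0, 19]: 20 solutions.

20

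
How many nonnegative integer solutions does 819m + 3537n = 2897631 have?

gcd(3537, 819) = 9.
By Bézout, 819*(-95) + 3537*(22) = 9.
One solution: (299, 750).
General: m = 299 + 393t, n = 750 - 91t.
m ≥ 0 ⇒ t ≥ 0; n ≥ 0 ⇒ t ≤ 8. So t ∈ [0, 8]: 9 solutions.

9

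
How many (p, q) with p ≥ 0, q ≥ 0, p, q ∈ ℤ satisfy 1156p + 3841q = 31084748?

gcd(3841, 1156):
  3841 = 3×1156 + 373
  1156 = 3×373 + 37
  373 = 10×37 + 3
  37 = 12×3 + 1
  3 = 3×1
so gcd(3841, 1156) = 1.
Back-substitute for Bézout coefficients:
  1 = 37 - 12×3
  ... = 1156×(1246) + 3841×(-375)
Scale by 31084748: one solution is (38731596008, -11656780500). Reduce p mod 3841: (601, 7912).
General: p = 601 + 3841t, q = 7912 - 1156t.
p ≥ 0 ⇒ t ≥ 0; q ≥ 0 ⇒ t ≤ 6. So t ∈ [0, 6]: 7 solutions.

7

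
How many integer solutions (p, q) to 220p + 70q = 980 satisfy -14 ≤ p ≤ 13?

4

gcd(220, 70) = 10  (220 = 3×70 + 10, 70 = 7×10).
Back-substituting, 220×(1) + 70×(-3) = 10.
Scale by 98: particular solution (98, -294); reduce p mod 7: (0, 14).
General solution: p = 0 + 7t, q = 14 - 22t for integer t.
-14 ≤ 0 + 7t ≤ 13 gives t ∈ [-2, 1], which is 4 values.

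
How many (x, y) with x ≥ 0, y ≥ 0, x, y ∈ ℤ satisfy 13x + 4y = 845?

17

gcd(13, 4):
  13 = 3·4 + 1
  4 = 4·1
so gcd(13, 4) = 1.
Back-substitute for Bézout coefficients:
  1 = 13 - 3·4
  ... = 13·(1) + 4·(-3)
Scale by 845: one solution is (845, -2535). Reduce x mod 4: (1, 208).
General: x = 1 + 4t, y = 208 - 13t.
x ≥ 0 ⇒ t ≥ 0; y ≥ 0 ⇒ t ≤ 16. So t ∈ [0, 16]: 17 solutions.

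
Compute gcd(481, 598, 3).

1

gcd(598, 481) = 13.
gcd(13, 3) = 1.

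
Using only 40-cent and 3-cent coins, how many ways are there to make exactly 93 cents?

1

Need nonnegative integers with 40j + 3k = 93.
gcd(40, 3) = 1, and 40·(1) + 3·(-13) = 1.
So (j₀, k₀) = (93, -1209); general j = 93 + 3t, k = -1209 - 40t.
j ≥ 0 ⇒ t ≥ -31; k ≥ 0 ⇒ t ≤ -31. That's 1 value of t.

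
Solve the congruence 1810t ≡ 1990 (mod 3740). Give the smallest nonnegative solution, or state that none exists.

gcd(3740, 1810) = 10  (3740 = 2×1810 + 120, 1810 = 15×120 + 10, 120 = 12×10).
10 divides 1990, so solutions exist.
Back-substituting, 1810×(31) + 3740×(-15) = 10.
So 1810×(31) ≡ 10 (mod 3740); multiply by 199: t ≡ 6169 (mod 374).
Smallest nonnegative: t = 6169 mod 374 = 185.

185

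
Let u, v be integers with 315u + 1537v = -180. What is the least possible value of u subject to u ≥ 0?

gcd(1537, 315) = 1  (1537 = 4×315 + 277, 315 = 1×277 + 38, 277 = 7×38 + 11, 38 = 3×11 + 5, 11 = 2×5 + 1, 5 = 5×1).
1 divides -180, so solutions exist.
Back-substituting, 315×(-283) + 1537×(58) = 1.
Scale by -180/1 = -180: (u₀, v₀) = (50940, -10440).
General solution: u = 50940 + 1537t, v = -10440 - 315t for integer t.
u ≥ 0: smallest is 50940 mod 1537 = 219 (at t = -33), with v = -45.

219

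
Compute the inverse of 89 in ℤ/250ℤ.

gcd(250, 89) = 1  (250 = 2*89 + 72, 89 = 1*72 + 17, 72 = 4*17 + 4, 17 = 4*4 + 1, 4 = 4*1).
Back-substituting, 89*(59) + 250*(-21) = 1.
So 89*59 ≡ 1 (mod 250), and 59 mod 250 = 59.

59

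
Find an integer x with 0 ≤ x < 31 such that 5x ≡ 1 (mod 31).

gcd(31, 5) = 1  (31 = 6*5 + 1, 5 = 5*1).
Back-substituting, 5*(-6) + 31*(1) = 1.
So 5*-6 ≡ 1 (mod 31), and -6 mod 31 = 25.

25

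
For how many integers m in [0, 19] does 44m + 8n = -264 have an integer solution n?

gcd(44, 8) = 4.
By Bézout, 44*(1) + 8*(-5) = 4.
Particular solution: (0, -33).
General solution: m = 0 + 2t, n = -33 - 11t for integer t.
0 ≤ 0 + 2t ≤ 19 gives t ∈ [0, 9], which is 10 values.

10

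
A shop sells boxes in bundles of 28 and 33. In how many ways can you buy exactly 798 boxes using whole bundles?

1

Need nonnegative integers with 28j + 33k = 798.
gcd(28, 33) = 1, and 28·(13) + 33·(-11) = 1.
So (j₀, k₀) = (10374, -8778); general j = 10374 + 33t, k = -8778 - 28t.
j ≥ 0 ⇒ t ≥ -314; k ≥ 0 ⇒ t ≤ -314. That's 1 value of t.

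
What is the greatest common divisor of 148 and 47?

1

gcd(148, 47):
  148 = 3*47 + 7
  47 = 6*7 + 5
  7 = 1*5 + 2
  5 = 2*2 + 1
  2 = 2*1
so gcd(148, 47) = 1.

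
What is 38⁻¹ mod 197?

140

gcd(197, 38) = 1  (197 = 5·38 + 7, 38 = 5·7 + 3, 7 = 2·3 + 1, 3 = 3·1).
Back-substituting, 38·(-57) + 197·(11) = 1.
So 38·-57 ≡ 1 (mod 197), and -57 mod 197 = 140.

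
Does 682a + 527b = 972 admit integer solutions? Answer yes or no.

no

gcd(682, 527):
  682 = 1×527 + 155
  527 = 3×155 + 62
  155 = 2×62 + 31
  62 = 2×31
so gcd(682, 527) = 31.
31 does not divide 972 (remainder 11), so no integer solutions.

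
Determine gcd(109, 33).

1

gcd(109, 33) = 1  (109 = 3·33 + 10, 33 = 3·10 + 3, 10 = 3·3 + 1, 3 = 3·1).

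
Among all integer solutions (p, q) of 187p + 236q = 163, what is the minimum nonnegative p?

93

gcd(236, 187):
  236 = 1*187 + 49
  187 = 3*49 + 40
  49 = 1*40 + 9
  40 = 4*9 + 4
  9 = 2*4 + 1
  4 = 4*1
so gcd(236, 187) = 1.
1 divides 163, so solutions exist.
Back-substitute for Bézout coefficients:
  1 = 9 - 2*4
  ... = 187*(-53) + 236*(42)
Scale by 163/1 = 163: (p₀, q₀) = (-8639, 6846).
General solution: p = -8639 + 236t, q = 6846 - 187t for integer t.
p ≥ 0: smallest is -8639 mod 236 = 93 (at t = 37), with q = -73.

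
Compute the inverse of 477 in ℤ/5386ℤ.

gcd(5386, 477) = 1  (5386 = 11*477 + 139, 477 = 3*139 + 60, 139 = 2*60 + 19, 60 = 3*19 + 3, 19 = 6*3 + 1, 3 = 3*1).
Back-substituting, 477*(-1705) + 5386*(151) = 1.
So 477*-1705 ≡ 1 (mod 5386), and -1705 mod 5386 = 3681.

3681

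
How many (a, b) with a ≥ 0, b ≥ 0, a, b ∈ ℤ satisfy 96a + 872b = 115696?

gcd(872, 96) = 8  (872 = 9*96 + 8, 96 = 12*8).
Back-substituting, 96*(-9) + 872*(1) = 8.
Scale by 14462: one solution is (-130158, 14462). Reduce a mod 109: (97, 122).
General: a = 97 + 109t, b = 122 - 12t.
a ≥ 0 ⇒ t ≥ 0; b ≥ 0 ⇒ t ≤ 10. So t ∈ [0, 10]: 11 solutions.

11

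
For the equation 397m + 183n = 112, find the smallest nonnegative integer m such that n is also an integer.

gcd(397, 183):
  397 = 2·183 + 31
  183 = 5·31 + 28
  31 = 1·28 + 3
  28 = 9·3 + 1
  3 = 3·1
so gcd(397, 183) = 1.
1 divides 112, so solutions exist.
Back-substitute for Bézout coefficients:
  1 = 28 - 9·3
  ... = 397·(-59) + 183·(128)
Scale by 112/1 = 112: (m₀, n₀) = (-6608, 14336).
General solution: m = -6608 + 183t, n = 14336 - 397t for integer t.
m ≥ 0: smallest is -6608 mod 183 = 163 (at t = 37), with n = -353.

163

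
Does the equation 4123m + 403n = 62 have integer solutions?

yes

gcd(4123, 403) = 31  (4123 = 10*403 + 93, 403 = 4*93 + 31, 93 = 3*31).
31 divides 62, so integer solutions exist.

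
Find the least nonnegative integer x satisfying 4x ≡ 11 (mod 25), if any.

gcd(25, 4) = 1.
1 divides 11, so solutions exist.
By Bézout, 4×(-6) + 25×(1) = 1.
So 4×(-6) ≡ 1 (mod 25); multiply by 11: x ≡ -66 (mod 25).
Smallest nonnegative: x = -66 mod 25 = 9.

9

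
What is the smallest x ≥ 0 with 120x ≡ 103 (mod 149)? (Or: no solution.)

17

gcd(149, 120):
  149 = 1*120 + 29
  120 = 4*29 + 4
  29 = 7*4 + 1
  4 = 4*1
so gcd(149, 120) = 1.
1 divides 103, so solutions exist.
Back-substitute for Bézout coefficients:
  1 = 29 - 7*4
  ... = 120*(-36) + 149*(29)
So 120*(-36) ≡ 1 (mod 149); multiply by 103: x ≡ -3708 (mod 149).
Smallest nonnegative: x = -3708 mod 149 = 17.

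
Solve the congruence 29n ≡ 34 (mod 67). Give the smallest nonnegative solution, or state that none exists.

52

gcd(67, 29) = 1  (67 = 2*29 + 9, 29 = 3*9 + 2, 9 = 4*2 + 1, 2 = 2*1).
1 divides 34, so solutions exist.
Back-substituting, 29*(-30) + 67*(13) = 1.
So 29*(-30) ≡ 1 (mod 67); multiply by 34: n ≡ -1020 (mod 67).
Smallest nonnegative: n = -1020 mod 67 = 52.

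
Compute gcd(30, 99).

gcd(99, 30):
  99 = 3*30 + 9
  30 = 3*9 + 3
  9 = 3*3
so gcd(99, 30) = 3.

3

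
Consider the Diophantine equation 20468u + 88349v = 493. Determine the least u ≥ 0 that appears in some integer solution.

gcd(88349, 20468) = 17  (88349 = 4·20468 + 6477, 20468 = 3·6477 + 1037, 6477 = 6·1037 + 255, 1037 = 4·255 + 17, 255 = 15·17).
17 divides 493, so solutions exist.
Back-substituting, 20468·(341) + 88349·(-79) = 17.
Scale by 493/17 = 29: (u₀, v₀) = (9889, -2291).
General solution: u = 9889 + 5197t, v = -2291 - 1204t for integer t.
u ≥ 0: smallest is 9889 mod 5197 = 4692 (at t = -1), with v = -1087.

4692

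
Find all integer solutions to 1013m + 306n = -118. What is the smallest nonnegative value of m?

gcd(1013, 306):
  1013 = 3×306 + 95
  306 = 3×95 + 21
  95 = 4×21 + 11
  21 = 1×11 + 10
  11 = 1×10 + 1
  10 = 10×1
so gcd(1013, 306) = 1.
1 divides -118, so solutions exist.
Back-substitute for Bézout coefficients:
  1 = 11 - 1×10
  ... = 1013×(29) + 306×(-96)
Scale by -118/1 = -118: (m₀, n₀) = (-3422, 11328).
General solution: m = -3422 + 306t, n = 11328 - 1013t for integer t.
m ≥ 0: smallest is -3422 mod 306 = 250 (at t = 12), with n = -828.

250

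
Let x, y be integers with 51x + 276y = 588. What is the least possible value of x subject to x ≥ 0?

44

gcd(276, 51):
  276 = 5·51 + 21
  51 = 2·21 + 9
  21 = 2·9 + 3
  9 = 3·3
so gcd(276, 51) = 3.
3 divides 588, so solutions exist.
Back-substitute for Bézout coefficients:
  3 = 21 - 2·9
  ... = 51·(-27) + 276·(5)
Scale by 588/3 = 196: (x₀, y₀) = (-5292, 980).
General solution: x = -5292 + 92t, y = 980 - 17t for integer t.
x ≥ 0: smallest is -5292 mod 92 = 44 (at t = 58), with y = -6.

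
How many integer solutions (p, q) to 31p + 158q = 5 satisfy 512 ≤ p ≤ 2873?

15

gcd(158, 31) = 1  (158 = 5·31 + 3, 31 = 10·3 + 1, 3 = 3·1).
Back-substituting, 31·(51) + 158·(-10) = 1.
Scale by 5: particular solution (255, -50); reduce p mod 158: (97, -19).
General solution: p = 97 + 158t, q = -19 - 31t for integer t.
512 ≤ 97 + 158t ≤ 2873 gives t ∈ [3, 17], which is 15 values.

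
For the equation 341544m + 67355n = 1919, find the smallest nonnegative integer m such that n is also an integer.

1441

gcd(341544, 67355):
  341544 = 5*67355 + 4769
  67355 = 14*4769 + 589
  4769 = 8*589 + 57
  589 = 10*57 + 19
  57 = 3*19
so gcd(341544, 67355) = 19.
19 divides 1919, so solutions exist.
Back-substitute for Bézout coefficients:
  19 = 589 - 10*57
  ... = 341544*(-1144) + 67355*(5801)
Scale by 1919/19 = 101: (m₀, n₀) = (-115544, 585901).
General solution: m = -115544 + 3545t, n = 585901 - 17976t for integer t.
m ≥ 0: smallest is -115544 mod 3545 = 1441 (at t = 33), with n = -7307.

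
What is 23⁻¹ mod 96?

gcd(96, 23):
  96 = 4×23 + 4
  23 = 5×4 + 3
  4 = 1×3 + 1
  3 = 3×1
so gcd(96, 23) = 1.
Back-substitute for Bézout coefficients:
  1 = 4 - 1×3
  ... = 23×(-25) + 96×(6)
So 23×-25 ≡ 1 (mod 96), and -25 mod 96 = 71.

71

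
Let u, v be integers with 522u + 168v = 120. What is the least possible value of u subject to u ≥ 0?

gcd(522, 168):
  522 = 3×168 + 18
  168 = 9×18 + 6
  18 = 3×6
so gcd(522, 168) = 6.
6 divides 120, so solutions exist.
Back-substitute for Bézout coefficients:
  6 = 168 - 9×18
  ... = 522×(-9) + 168×(28)
Scale by 120/6 = 20: (u₀, v₀) = (-180, 560).
General solution: u = -180 + 28t, v = 560 - 87t for integer t.
u ≥ 0: smallest is -180 mod 28 = 16 (at t = 7), with v = -49.

16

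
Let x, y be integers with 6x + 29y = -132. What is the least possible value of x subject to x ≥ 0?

7

gcd(29, 6) = 1.
1 divides -132, so solutions exist.
By Bézout, 6×(5) + 29×(-1) = 1.
Scale by -132/1 = -132: (x₀, y₀) = (-660, 132).
General solution: x = -660 + 29t, y = 132 - 6t for integer t.
x ≥ 0: smallest is -660 mod 29 = 7 (at t = 23), with y = -6.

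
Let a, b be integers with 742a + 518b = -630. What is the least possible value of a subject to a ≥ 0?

gcd(742, 518):
  742 = 1*518 + 224
  518 = 2*224 + 70
  224 = 3*70 + 14
  70 = 5*14
so gcd(742, 518) = 14.
14 divides -630, so solutions exist.
Back-substitute for Bézout coefficients:
  14 = 224 - 3*70
  ... = 742*(7) + 518*(-10)
Scale by -630/14 = -45: (a₀, b₀) = (-315, 450).
General solution: a = -315 + 37t, b = 450 - 53t for integer t.
a ≥ 0: smallest is -315 mod 37 = 18 (at t = 9), with b = -27.

18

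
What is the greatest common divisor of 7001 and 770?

gcd(7001, 770):
  7001 = 9·770 + 71
  770 = 10·71 + 60
  71 = 1·60 + 11
  60 = 5·11 + 5
  11 = 2·5 + 1
  5 = 5·1
so gcd(7001, 770) = 1.

1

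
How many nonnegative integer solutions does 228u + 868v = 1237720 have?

25

gcd(868, 228) = 4  (868 = 3*228 + 184, 228 = 1*184 + 44, 184 = 4*44 + 8, 44 = 5*8 + 4, 8 = 2*4).
Back-substituting, 228*(99) + 868*(-26) = 4.
Scale by 309430: one solution is (30633570, -8045180). Reduce u mod 217: (114, 1396).
General: u = 114 + 217t, v = 1396 - 57t.
u ≥ 0 ⇒ t ≥ 0; v ≥ 0 ⇒ t ≤ 24. So t ∈ [0, 24]: 25 solutions.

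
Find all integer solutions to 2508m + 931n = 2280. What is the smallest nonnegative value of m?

41

gcd(2508, 931):
  2508 = 2·931 + 646
  931 = 1·646 + 285
  646 = 2·285 + 76
  285 = 3·76 + 57
  76 = 1·57 + 19
  57 = 3·19
so gcd(2508, 931) = 19.
19 divides 2280, so solutions exist.
Back-substitute for Bézout coefficients:
  19 = 76 - 1·57
  ... = 2508·(13) + 931·(-35)
Scale by 2280/19 = 120: (m₀, n₀) = (1560, -4200).
General solution: m = 1560 + 49t, n = -4200 - 132t for integer t.
m ≥ 0: smallest is 1560 mod 49 = 41 (at t = -31), with n = -108.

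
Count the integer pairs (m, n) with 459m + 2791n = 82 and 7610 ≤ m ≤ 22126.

gcd(2791, 459) = 1.
By Bézout, 459*(377) + 2791*(-62) = 1.
Particular solution: (213, -35).
General solution: m = 213 + 2791t, n = -35 - 459t for integer t.
7610 ≤ 213 + 2791t ≤ 22126 gives t ∈ [3, 7], which is 5 values.

5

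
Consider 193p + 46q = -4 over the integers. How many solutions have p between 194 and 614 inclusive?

9

gcd(193, 46):
  193 = 4·46 + 9
  46 = 5·9 + 1
  9 = 9·1
so gcd(193, 46) = 1.
Back-substitute for Bézout coefficients:
  1 = 46 - 5·9
  ... = 193·(-5) + 46·(21)
Scale by -4: particular solution (20, -84); reduce p mod 46: (20, -84).
General solution: p = 20 + 46t, q = -84 - 193t for integer t.
194 ≤ 20 + 46t ≤ 614 gives t ∈ [4, 12], which is 9 values.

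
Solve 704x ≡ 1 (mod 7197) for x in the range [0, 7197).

gcd(7197, 704) = 1.
By Bézout, 704·(1421) + 7197·(-139) = 1.
So 704·1421 ≡ 1 (mod 7197), and 1421 mod 7197 = 1421.

1421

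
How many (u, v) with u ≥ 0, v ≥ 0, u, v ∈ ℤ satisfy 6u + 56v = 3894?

gcd(56, 6):
  56 = 9*6 + 2
  6 = 3*2
so gcd(56, 6) = 2.
Back-substitute for Bézout coefficients:
  2 = 56 - 9*6
  ... = 6*(-9) + 56*(1)
Scale by 1947: one solution is (-17523, 1947). Reduce u mod 28: (5, 69).
General: u = 5 + 28t, v = 69 - 3t.
u ≥ 0 ⇒ t ≥ 0; v ≥ 0 ⇒ t ≤ 23. So t ∈ [0, 23]: 24 solutions.

24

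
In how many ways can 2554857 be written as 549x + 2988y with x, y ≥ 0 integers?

14

gcd(2988, 549) = 9  (2988 = 5×549 + 243, 549 = 2×243 + 63, 243 = 3×63 + 54, 63 = 1×54 + 9, 54 = 6×9).
Back-substituting, 549×(49) + 2988×(-9) = 9.
Scale by 283873: one solution is (13909777, -2554857). Reduce x mod 332: (305, 799).
General: x = 305 + 332t, y = 799 - 61t.
x ≥ 0 ⇒ t ≥ 0; y ≥ 0 ⇒ t ≤ 13. So t ∈ [0, 13]: 14 solutions.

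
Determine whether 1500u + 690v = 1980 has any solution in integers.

yes

gcd(1500, 690) = 30  (1500 = 2*690 + 120, 690 = 5*120 + 90, 120 = 1*90 + 30, 90 = 3*30).
30 divides 1980, so integer solutions exist.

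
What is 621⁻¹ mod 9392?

gcd(9392, 621):
  9392 = 15×621 + 77
  621 = 8×77 + 5
  77 = 15×5 + 2
  5 = 2×2 + 1
  2 = 2×1
so gcd(9392, 621) = 1.
Back-substitute for Bézout coefficients:
  1 = 5 - 2×2
  ... = 621×(3781) + 9392×(-250)
So 621×3781 ≡ 1 (mod 9392), and 3781 mod 9392 = 3781.

3781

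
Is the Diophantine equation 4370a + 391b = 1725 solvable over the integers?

yes

gcd(4370, 391) = 23.
23 divides 1725, so integer solutions exist.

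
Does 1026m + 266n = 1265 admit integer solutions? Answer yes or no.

gcd(1026, 266) = 38.
38 does not divide 1265 (remainder 11), so no integer solutions.

no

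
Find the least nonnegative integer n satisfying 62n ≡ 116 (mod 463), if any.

435

gcd(463, 62) = 1  (463 = 7·62 + 29, 62 = 2·29 + 4, 29 = 7·4 + 1, 4 = 4·1).
1 divides 116, so solutions exist.
Back-substituting, 62·(-112) + 463·(15) = 1.
So 62·(-112) ≡ 1 (mod 463); multiply by 116: n ≡ -12992 (mod 463).
Smallest nonnegative: n = -12992 mod 463 = 435.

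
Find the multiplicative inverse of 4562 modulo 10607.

751

gcd(10607, 4562):
  10607 = 2*4562 + 1483
  4562 = 3*1483 + 113
  1483 = 13*113 + 14
  113 = 8*14 + 1
  14 = 14*1
so gcd(10607, 4562) = 1.
Back-substitute for Bézout coefficients:
  1 = 113 - 8*14
  ... = 4562*(751) + 10607*(-323)
So 4562*751 ≡ 1 (mod 10607), and 751 mod 10607 = 751.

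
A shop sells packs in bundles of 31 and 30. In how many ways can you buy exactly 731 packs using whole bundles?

1

Need nonnegative integers with 31j + 30k = 731.
gcd(31, 30) = 1, and 31·(1) + 30·(-1) = 1.
So (j₀, k₀) = (731, -731); general j = 731 + 30t, k = -731 - 31t.
j ≥ 0 ⇒ t ≥ -24; k ≥ 0 ⇒ t ≤ -24. That's 1 value of t.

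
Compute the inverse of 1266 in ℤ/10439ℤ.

gcd(10439, 1266) = 1  (10439 = 8×1266 + 311, 1266 = 4×311 + 22, 311 = 14×22 + 3, 22 = 7×3 + 1, 3 = 3×1).
Back-substituting, 1266×(3323) + 10439×(-403) = 1.
So 1266×3323 ≡ 1 (mod 10439), and 3323 mod 10439 = 3323.

3323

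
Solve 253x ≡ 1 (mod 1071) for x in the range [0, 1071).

127

gcd(1071, 253) = 1.
By Bézout, 253×(127) + 1071×(-30) = 1.
So 253×127 ≡ 1 (mod 1071), and 127 mod 1071 = 127.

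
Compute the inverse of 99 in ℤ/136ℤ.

11

gcd(136, 99) = 1  (136 = 1*99 + 37, 99 = 2*37 + 25, 37 = 1*25 + 12, 25 = 2*12 + 1, 12 = 12*1).
Back-substituting, 99*(11) + 136*(-8) = 1.
So 99*11 ≡ 1 (mod 136), and 11 mod 136 = 11.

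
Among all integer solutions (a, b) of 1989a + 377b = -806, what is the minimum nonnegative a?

gcd(1989, 377) = 13.
13 divides -806, so solutions exist.
By Bézout, 1989·(11) + 377·(-58) = 13.
Scale by -806/13 = -62: (a₀, b₀) = (-682, 3596).
General solution: a = -682 + 29t, b = 3596 - 153t for integer t.
a ≥ 0: smallest is -682 mod 29 = 14 (at t = 24), with b = -76.

14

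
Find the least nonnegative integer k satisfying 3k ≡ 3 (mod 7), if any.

1

gcd(7, 3) = 1  (7 = 2×3 + 1, 3 = 3×1).
1 divides 3, so solutions exist.
Back-substituting, 3×(-2) + 7×(1) = 1.
So 3×(-2) ≡ 1 (mod 7); multiply by 3: k ≡ -6 (mod 7).
Smallest nonnegative: k = -6 mod 7 = 1.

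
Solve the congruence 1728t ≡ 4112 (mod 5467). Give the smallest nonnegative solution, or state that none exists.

gcd(5467, 1728) = 1.
1 divides 4112, so solutions exist.
By Bézout, 1728·(-1275) + 5467·(403) = 1.
So 1728·(-1275) ≡ 1 (mod 5467); multiply by 4112: t ≡ -5242800 (mod 5467).
Smallest nonnegative: t = -5242800 mod 5467 = 53.

53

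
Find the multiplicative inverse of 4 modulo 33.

gcd(33, 4):
  33 = 8·4 + 1
  4 = 4·1
so gcd(33, 4) = 1.
Back-substitute for Bézout coefficients:
  1 = 33 - 8·4
  ... = 4·(-8) + 33·(1)
So 4·-8 ≡ 1 (mod 33), and -8 mod 33 = 25.

25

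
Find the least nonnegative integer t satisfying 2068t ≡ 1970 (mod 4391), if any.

2137

gcd(4391, 2068) = 1.
1 divides 1970, so solutions exist.
By Bézout, 2068×(1412) + 4391×(-665) = 1.
So 2068×(1412) ≡ 1 (mod 4391); multiply by 1970: t ≡ 2781640 (mod 4391).
Smallest nonnegative: t = 2781640 mod 4391 = 2137.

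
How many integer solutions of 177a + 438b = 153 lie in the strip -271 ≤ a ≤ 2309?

18

gcd(438, 177):
  438 = 2×177 + 84
  177 = 2×84 + 9
  84 = 9×9 + 3
  9 = 3×3
so gcd(438, 177) = 3.
Back-substitute for Bézout coefficients:
  3 = 84 - 9×9
  ... = 177×(-47) + 438×(19)
Scale by 51: particular solution (-2397, 969); reduce a mod 146: (85, -34).
General solution: a = 85 + 146t, b = -34 - 59t for integer t.
-271 ≤ 85 + 146t ≤ 2309 gives t ∈ [-2, 15], which is 18 values.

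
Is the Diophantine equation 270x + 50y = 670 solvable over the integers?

yes

gcd(270, 50):
  270 = 5×50 + 20
  50 = 2×20 + 10
  20 = 2×10
so gcd(270, 50) = 10.
10 divides 670, so integer solutions exist.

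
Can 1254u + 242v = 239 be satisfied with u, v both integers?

gcd(1254, 242) = 22  (1254 = 5×242 + 44, 242 = 5×44 + 22, 44 = 2×22).
22 does not divide 239 (remainder 19), so no integer solutions.

no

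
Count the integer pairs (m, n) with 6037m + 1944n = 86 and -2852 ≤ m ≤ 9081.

gcd(6037, 1944) = 1.
By Bézout, 6037*(-275) + 1944*(854) = 1.
Particular solution: (1622, -5037).
General solution: m = 1622 + 1944t, n = -5037 - 6037t for integer t.
-2852 ≤ 1622 + 1944t ≤ 9081 gives t ∈ [-2, 3], which is 6 values.

6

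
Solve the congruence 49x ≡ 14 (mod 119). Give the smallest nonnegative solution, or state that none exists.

10

gcd(119, 49):
  119 = 2×49 + 21
  49 = 2×21 + 7
  21 = 3×7
so gcd(119, 49) = 7.
7 divides 14, so solutions exist.
Back-substitute for Bézout coefficients:
  7 = 49 - 2×21
  ... = 49×(5) + 119×(-2)
So 49×(5) ≡ 7 (mod 119); multiply by 2: x ≡ 10 (mod 17).
Smallest nonnegative: x = 10 mod 17 = 10.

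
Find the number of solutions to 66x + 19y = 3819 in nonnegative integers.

gcd(66, 19):
  66 = 3×19 + 9
  19 = 2×9 + 1
  9 = 9×1
so gcd(66, 19) = 1.
Back-substitute for Bézout coefficients:
  1 = 19 - 2×9
  ... = 66×(-2) + 19×(7)
Scale by 3819: one solution is (-7638, 26733). Reduce x mod 19: (0, 201).
General: x = 0 + 19t, y = 201 - 66t.
x ≥ 0 ⇒ t ≥ 0; y ≥ 0 ⇒ t ≤ 3. So t ∈ [0, 3]: 4 solutions.

4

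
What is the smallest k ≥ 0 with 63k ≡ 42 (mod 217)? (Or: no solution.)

gcd(217, 63):
  217 = 3×63 + 28
  63 = 2×28 + 7
  28 = 4×7
so gcd(217, 63) = 7.
7 divides 42, so solutions exist.
Back-substitute for Bézout coefficients:
  7 = 63 - 2×28
  ... = 63×(7) + 217×(-2)
So 63×(7) ≡ 7 (mod 217); multiply by 6: k ≡ 42 (mod 31).
Smallest nonnegative: k = 42 mod 31 = 11.

11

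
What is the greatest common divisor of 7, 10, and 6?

1

gcd(10, 7):
  10 = 1*7 + 3
  7 = 2*3 + 1
  3 = 3*1
so gcd(10, 7) = 1.
gcd(1, 6) = 1.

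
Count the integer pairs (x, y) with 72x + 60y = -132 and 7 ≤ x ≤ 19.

gcd(72, 60) = 12.
By Bézout, 72×(1) + 60×(-1) = 12.
Particular solution: (4, -7).
General solution: x = 4 + 5t, y = -7 - 6t for integer t.
7 ≤ 4 + 5t ≤ 19 gives t ∈ [1, 3], which is 3 values.

3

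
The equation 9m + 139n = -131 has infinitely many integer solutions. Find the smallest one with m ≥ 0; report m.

109

gcd(139, 9) = 1.
1 divides -131, so solutions exist.
By Bézout, 9×(31) + 139×(-2) = 1.
Scale by -131/1 = -131: (m₀, n₀) = (-4061, 262).
General solution: m = -4061 + 139t, n = 262 - 9t for integer t.
m ≥ 0: smallest is -4061 mod 139 = 109 (at t = 30), with n = -8.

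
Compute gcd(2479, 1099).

gcd(2479, 1099):
  2479 = 2*1099 + 281
  1099 = 3*281 + 256
  281 = 1*256 + 25
  256 = 10*25 + 6
  25 = 4*6 + 1
  6 = 6*1
so gcd(2479, 1099) = 1.

1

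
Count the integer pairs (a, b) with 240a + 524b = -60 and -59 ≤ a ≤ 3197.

gcd(524, 240) = 4.
By Bézout, 240*(-24) + 524*(11) = 4.
Particular solution: (98, -45).
General solution: a = 98 + 131t, b = -45 - 60t for integer t.
-59 ≤ 98 + 131t ≤ 3197 gives t ∈ [-1, 23], which is 25 values.

25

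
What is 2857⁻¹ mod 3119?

2869

gcd(3119, 2857):
  3119 = 1*2857 + 262
  2857 = 10*262 + 237
  262 = 1*237 + 25
  237 = 9*25 + 12
  25 = 2*12 + 1
  12 = 12*1
so gcd(3119, 2857) = 1.
Back-substitute for Bézout coefficients:
  1 = 25 - 2*12
  ... = 2857*(-250) + 3119*(229)
So 2857*-250 ≡ 1 (mod 3119), and -250 mod 3119 = 2869.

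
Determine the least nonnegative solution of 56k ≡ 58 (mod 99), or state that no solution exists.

gcd(99, 56):
  99 = 1*56 + 43
  56 = 1*43 + 13
  43 = 3*13 + 4
  13 = 3*4 + 1
  4 = 4*1
so gcd(99, 56) = 1.
1 divides 58, so solutions exist.
Back-substitute for Bézout coefficients:
  1 = 13 - 3*4
  ... = 56*(23) + 99*(-13)
So 56*(23) ≡ 1 (mod 99); multiply by 58: k ≡ 1334 (mod 99).
Smallest nonnegative: k = 1334 mod 99 = 47.

47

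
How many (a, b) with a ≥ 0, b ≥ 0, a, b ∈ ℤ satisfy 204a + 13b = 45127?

17

gcd(204, 13) = 1  (204 = 15·13 + 9, 13 = 1·9 + 4, 9 = 2·4 + 1, 4 = 4·1).
Back-substituting, 204·(3) + 13·(-47) = 1.
Scale by 45127: one solution is (135381, -2120969). Reduce a mod 13: (12, 3283).
General: a = 12 + 13t, b = 3283 - 204t.
a ≥ 0 ⇒ t ≥ 0; b ≥ 0 ⇒ t ≤ 16. So t ∈ [0, 16]: 17 solutions.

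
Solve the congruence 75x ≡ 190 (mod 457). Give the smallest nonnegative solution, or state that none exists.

gcd(457, 75) = 1.
1 divides 190, so solutions exist.
By Bézout, 75*(195) + 457*(-32) = 1.
So 75*(195) ≡ 1 (mod 457); multiply by 190: x ≡ 37050 (mod 457).
Smallest nonnegative: x = 37050 mod 457 = 33.

33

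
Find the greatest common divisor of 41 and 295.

1

gcd(295, 41):
  295 = 7·41 + 8
  41 = 5·8 + 1
  8 = 8·1
so gcd(295, 41) = 1.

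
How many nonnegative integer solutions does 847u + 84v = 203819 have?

gcd(847, 84):
  847 = 10·84 + 7
  84 = 12·7
so gcd(847, 84) = 7.
Back-substitute for Bézout coefficients:
  7 = 847 - 10·84
  ... = 847·(1) + 84·(-10)
Scale by 29117: one solution is (29117, -291170). Reduce u mod 12: (5, 2376).
General: u = 5 + 12t, v = 2376 - 121t.
u ≥ 0 ⇒ t ≥ 0; v ≥ 0 ⇒ t ≤ 19. So t ∈ [0, 19]: 20 solutions.

20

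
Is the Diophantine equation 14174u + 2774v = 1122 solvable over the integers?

no

gcd(14174, 2774) = 38  (14174 = 5×2774 + 304, 2774 = 9×304 + 38, 304 = 8×38).
38 does not divide 1122 (remainder 20), so no integer solutions.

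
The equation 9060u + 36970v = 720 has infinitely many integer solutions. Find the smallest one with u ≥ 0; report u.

857

gcd(36970, 9060):
  36970 = 4·9060 + 730
  9060 = 12·730 + 300
  730 = 2·300 + 130
  300 = 2·130 + 40
  130 = 3·40 + 10
  40 = 4·10
so gcd(36970, 9060) = 10.
10 divides 720, so solutions exist.
Back-substitute for Bézout coefficients:
  10 = 130 - 3·40
  ... = 9060·(-861) + 36970·(211)
Scale by 720/10 = 72: (u₀, v₀) = (-61992, 15192).
General solution: u = -61992 + 3697t, v = 15192 - 906t for integer t.
u ≥ 0: smallest is -61992 mod 3697 = 857 (at t = 17), with v = -210.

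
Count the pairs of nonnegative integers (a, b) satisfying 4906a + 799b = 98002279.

25

gcd(4906, 799):
  4906 = 6*799 + 112
  799 = 7*112 + 15
  112 = 7*15 + 7
  15 = 2*7 + 1
  7 = 7*1
so gcd(4906, 799) = 1.
Back-substitute for Bézout coefficients:
  1 = 15 - 2*7
  ... = 4906*(-107) + 799*(657)
Scale by 98002279: one solution is (-10486243853, 64387497303). Reduce a mod 799: (736, 118137).
General: a = 736 + 799t, b = 118137 - 4906t.
a ≥ 0 ⇒ t ≥ 0; b ≥ 0 ⇒ t ≤ 24. So t ∈ [0, 24]: 25 solutions.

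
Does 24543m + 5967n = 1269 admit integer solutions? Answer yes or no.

yes

gcd(24543, 5967) = 27  (24543 = 4·5967 + 675, 5967 = 8·675 + 567, 675 = 1·567 + 108, 567 = 5·108 + 27, 108 = 4·27).
27 divides 1269, so integer solutions exist.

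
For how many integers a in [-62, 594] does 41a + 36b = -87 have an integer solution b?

18

gcd(41, 36) = 1  (41 = 1·36 + 5, 36 = 7·5 + 1, 5 = 5·1).
Back-substituting, 41·(-7) + 36·(8) = 1.
Scale by -87: particular solution (609, -696); reduce a mod 36: (33, -40).
General solution: a = 33 + 36t, b = -40 - 41t for integer t.
-62 ≤ 33 + 36t ≤ 594 gives t ∈ [-2, 15], which is 18 values.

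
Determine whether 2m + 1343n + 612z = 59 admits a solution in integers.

gcd(1343, 2):
  1343 = 671·2 + 1
  2 = 2·1
so gcd(1343, 2) = 1.
gcd(1, 612) = 1.
1 divides 59, so integer solutions exist.

yes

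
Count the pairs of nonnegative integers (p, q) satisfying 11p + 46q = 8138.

16

gcd(46, 11) = 1.
By Bézout, 11*(21) + 46*(-5) = 1.
One solution: (8, 175).
General: p = 8 + 46t, q = 175 - 11t.
p ≥ 0 ⇒ t ≥ 0; q ≥ 0 ⇒ t ≤ 15. So t ∈ [0, 15]: 16 solutions.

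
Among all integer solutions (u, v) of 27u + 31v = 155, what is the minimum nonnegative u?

gcd(31, 27) = 1  (31 = 1·27 + 4, 27 = 6·4 + 3, 4 = 1·3 + 1, 3 = 3·1).
1 divides 155, so solutions exist.
Back-substituting, 27·(-8) + 31·(7) = 1.
Scale by 155/1 = 155: (u₀, v₀) = (-1240, 1085).
General solution: u = -1240 + 31t, v = 1085 - 27t for integer t.
u ≥ 0: smallest is -1240 mod 31 = 0 (at t = 40), with v = 5.

0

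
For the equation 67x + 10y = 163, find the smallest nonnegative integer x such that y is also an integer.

gcd(67, 10) = 1  (67 = 6*10 + 7, 10 = 1*7 + 3, 7 = 2*3 + 1, 3 = 3*1).
1 divides 163, so solutions exist.
Back-substituting, 67*(3) + 10*(-20) = 1.
Scale by 163/1 = 163: (x₀, y₀) = (489, -3260).
General solution: x = 489 + 10t, y = -3260 - 67t for integer t.
x ≥ 0: smallest is 489 mod 10 = 9 (at t = -48), with y = -44.

9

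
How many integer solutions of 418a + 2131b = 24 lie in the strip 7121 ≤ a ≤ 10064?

1

gcd(2131, 418):
  2131 = 5·418 + 41
  418 = 10·41 + 8
  41 = 5·8 + 1
  8 = 8·1
so gcd(2131, 418) = 1.
Back-substitute for Bézout coefficients:
  1 = 41 - 5·8
  ... = 418·(-260) + 2131·(51)
Scale by 24: particular solution (-6240, 1224); reduce a mod 2131: (153, -30).
General solution: a = 153 + 2131t, b = -30 - 418t for integer t.
7121 ≤ 153 + 2131t ≤ 10064 gives t ∈ [4, 4], which is 1 value.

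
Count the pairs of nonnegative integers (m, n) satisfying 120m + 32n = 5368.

11

gcd(120, 32) = 8.
By Bézout, 120·(-1) + 32·(4) = 8.
One solution: (1, 164).
General: m = 1 + 4t, n = 164 - 15t.
m ≥ 0 ⇒ t ≥ 0; n ≥ 0 ⇒ t ≤ 10. So t ∈ [0, 10]: 11 solutions.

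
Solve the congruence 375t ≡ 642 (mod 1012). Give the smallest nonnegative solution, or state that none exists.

26

gcd(1012, 375) = 1.
1 divides 642, so solutions exist.
By Bézout, 375×(-197) + 1012×(73) = 1.
So 375×(-197) ≡ 1 (mod 1012); multiply by 642: t ≡ -126474 (mod 1012).
Smallest nonnegative: t = -126474 mod 1012 = 26.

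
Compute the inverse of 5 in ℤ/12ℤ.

5

gcd(12, 5) = 1  (12 = 2×5 + 2, 5 = 2×2 + 1, 2 = 2×1).
Back-substituting, 5×(5) + 12×(-2) = 1.
So 5×5 ≡ 1 (mod 12), and 5 mod 12 = 5.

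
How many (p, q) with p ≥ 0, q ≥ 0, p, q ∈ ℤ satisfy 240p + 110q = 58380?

22

gcd(240, 110) = 10  (240 = 2·110 + 20, 110 = 5·20 + 10, 20 = 2·10).
Back-substituting, 240·(-5) + 110·(11) = 10.
Scale by 5838: one solution is (-29190, 64218). Reduce p mod 11: (4, 522).
General: p = 4 + 11t, q = 522 - 24t.
p ≥ 0 ⇒ t ≥ 0; q ≥ 0 ⇒ t ≤ 21. So t ∈ [0, 21]: 22 solutions.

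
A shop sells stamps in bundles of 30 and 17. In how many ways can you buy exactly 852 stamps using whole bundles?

Need nonnegative integers with 30j + 17k = 852.
gcd(30, 17) = 1, and 30·(4) + 17·(-7) = 1.
So (j₀, k₀) = (3408, -5964); general j = 3408 + 17t, k = -5964 - 30t.
j ≥ 0 ⇒ t ≥ -200; k ≥ 0 ⇒ t ≤ -199. That's 2 values of t.

2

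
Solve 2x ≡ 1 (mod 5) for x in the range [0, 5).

3

gcd(5, 2) = 1.
By Bézout, 2*(-2) + 5*(1) = 1.
So 2*-2 ≡ 1 (mod 5), and -2 mod 5 = 3.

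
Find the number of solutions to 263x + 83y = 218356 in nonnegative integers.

gcd(263, 83):
  263 = 3*83 + 14
  83 = 5*14 + 13
  14 = 1*13 + 1
  13 = 13*1
so gcd(263, 83) = 1.
Back-substitute for Bézout coefficients:
  1 = 14 - 1*13
  ... = 263*(6) + 83*(-19)
Scale by 218356: one solution is (1310136, -4148764). Reduce x mod 83: (64, 2428).
General: x = 64 + 83t, y = 2428 - 263t.
x ≥ 0 ⇒ t ≥ 0; y ≥ 0 ⇒ t ≤ 9. So t ∈ [0, 9]: 10 solutions.

10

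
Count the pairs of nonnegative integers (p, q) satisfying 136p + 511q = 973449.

14

gcd(511, 136):
  511 = 3·136 + 103
  136 = 1·103 + 33
  103 = 3·33 + 4
  33 = 8·4 + 1
  4 = 4·1
so gcd(511, 136) = 1.
Back-substitute for Bézout coefficients:
  1 = 33 - 8·4
  ... = 136·(124) + 511·(-33)
Scale by 973449: one solution is (120707676, -32123817). Reduce p mod 511: (278, 1831).
General: p = 278 + 511t, q = 1831 - 136t.
p ≥ 0 ⇒ t ≥ 0; q ≥ 0 ⇒ t ≤ 13. So t ∈ [0, 13]: 14 solutions.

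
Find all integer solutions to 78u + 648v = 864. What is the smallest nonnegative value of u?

36

gcd(648, 78):
  648 = 8×78 + 24
  78 = 3×24 + 6
  24 = 4×6
so gcd(648, 78) = 6.
6 divides 864, so solutions exist.
Back-substitute for Bézout coefficients:
  6 = 78 - 3×24
  ... = 78×(25) + 648×(-3)
Scale by 864/6 = 144: (u₀, v₀) = (3600, -432).
General solution: u = 3600 + 108t, v = -432 - 13t for integer t.
u ≥ 0: smallest is 3600 mod 108 = 36 (at t = -33), with v = -3.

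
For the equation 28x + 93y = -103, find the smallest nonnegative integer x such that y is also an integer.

gcd(93, 28):
  93 = 3*28 + 9
  28 = 3*9 + 1
  9 = 9*1
so gcd(93, 28) = 1.
1 divides -103, so solutions exist.
Back-substitute for Bézout coefficients:
  1 = 28 - 3*9
  ... = 28*(10) + 93*(-3)
Scale by -103/1 = -103: (x₀, y₀) = (-1030, 309).
General solution: x = -1030 + 93t, y = 309 - 28t for integer t.
x ≥ 0: smallest is -1030 mod 93 = 86 (at t = 12), with y = -27.

86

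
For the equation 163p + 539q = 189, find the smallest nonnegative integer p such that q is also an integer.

21

gcd(539, 163) = 1  (539 = 3·163 + 50, 163 = 3·50 + 13, 50 = 3·13 + 11, 13 = 1·11 + 2, 11 = 5·2 + 1, 2 = 2·1).
1 divides 189, so solutions exist.
Back-substituting, 163·(-248) + 539·(75) = 1.
Scale by 189/1 = 189: (p₀, q₀) = (-46872, 14175).
General solution: p = -46872 + 539t, q = 14175 - 163t for integer t.
p ≥ 0: smallest is -46872 mod 539 = 21 (at t = 87), with q = -6.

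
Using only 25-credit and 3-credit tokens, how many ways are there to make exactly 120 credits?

Need nonnegative integers with 25j + 3k = 120.
gcd(25, 3) = 1, and 25·(1) + 3·(-8) = 1.
So (j₀, k₀) = (120, -960); general j = 120 + 3t, k = -960 - 25t.
j ≥ 0 ⇒ t ≥ -40; k ≥ 0 ⇒ t ≤ -39. That's 2 values of t.

2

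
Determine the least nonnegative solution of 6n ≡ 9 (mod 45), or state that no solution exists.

gcd(45, 6):
  45 = 7*6 + 3
  6 = 2*3
so gcd(45, 6) = 3.
3 divides 9, so solutions exist.
Back-substitute for Bézout coefficients:
  3 = 45 - 7*6
  ... = 6*(-7) + 45*(1)
So 6*(-7) ≡ 3 (mod 45); multiply by 3: n ≡ -21 (mod 15).
Smallest nonnegative: n = -21 mod 15 = 9.

9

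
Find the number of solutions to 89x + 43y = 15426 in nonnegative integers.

4

gcd(89, 43) = 1  (89 = 2*43 + 3, 43 = 14*3 + 1, 3 = 3*1).
Back-substituting, 89*(-14) + 43*(29) = 1.
Scale by 15426: one solution is (-215964, 447354). Reduce x mod 43: (25, 307).
General: x = 25 + 43t, y = 307 - 89t.
x ≥ 0 ⇒ t ≥ 0; y ≥ 0 ⇒ t ≤ 3. So t ∈ [0, 3]: 4 solutions.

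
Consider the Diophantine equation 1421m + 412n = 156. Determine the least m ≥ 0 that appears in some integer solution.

228

gcd(1421, 412) = 1.
1 divides 156, so solutions exist.
By Bézout, 1421·(49) + 412·(-169) = 1.
Scale by 156/1 = 156: (m₀, n₀) = (7644, -26364).
General solution: m = 7644 + 412t, n = -26364 - 1421t for integer t.
m ≥ 0: smallest is 7644 mod 412 = 228 (at t = -18), with n = -786.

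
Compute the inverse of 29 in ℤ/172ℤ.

89

gcd(172, 29) = 1.
By Bézout, 29×(-83) + 172×(14) = 1.
So 29×-83 ≡ 1 (mod 172), and -83 mod 172 = 89.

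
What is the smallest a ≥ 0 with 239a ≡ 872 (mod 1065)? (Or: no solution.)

gcd(1065, 239) = 1  (1065 = 4·239 + 109, 239 = 2·109 + 21, 109 = 5·21 + 4, 21 = 5·4 + 1, 4 = 4·1).
1 divides 872, so solutions exist.
Back-substituting, 239·(254) + 1065·(-57) = 1.
So 239·(254) ≡ 1 (mod 1065); multiply by 872: a ≡ 221488 (mod 1065).
Smallest nonnegative: a = 221488 mod 1065 = 1033.

1033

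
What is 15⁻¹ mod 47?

gcd(47, 15) = 1  (47 = 3·15 + 2, 15 = 7·2 + 1, 2 = 2·1).
Back-substituting, 15·(22) + 47·(-7) = 1.
So 15·22 ≡ 1 (mod 47), and 22 mod 47 = 22.

22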